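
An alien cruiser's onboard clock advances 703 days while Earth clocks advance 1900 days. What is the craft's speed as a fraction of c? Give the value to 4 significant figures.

β ≈ 0.9290

γ = Δt/τ₀ = 1900/703 = 2.70270
β = √(1 − 1/γ²) = √(1 − 1/2.70270²) = 0.9290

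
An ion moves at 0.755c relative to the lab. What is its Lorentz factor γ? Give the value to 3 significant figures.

γ = 1/√(1 − β²) = 1/√(1 − 0.755²) = 1/√(0.42997) = 1.53

γ ≈ 1.53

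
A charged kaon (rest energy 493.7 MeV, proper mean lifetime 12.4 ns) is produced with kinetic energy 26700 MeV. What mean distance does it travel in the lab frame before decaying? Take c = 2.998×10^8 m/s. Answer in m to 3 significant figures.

d ≈ 205 m

γ = 1 + K/(m₀c²) = 1 + 26700/493.7 = 55.081
β = √(1 − 1/γ²) = 0.99984
Dilated lifetime: γτ₀ = 55.081 × 12.4 ns = 683.01 ns
d = βc·γτ₀ = 0.99984 × (2.998×10^8 m/s) × 6.8301×10^-7 s = 205 m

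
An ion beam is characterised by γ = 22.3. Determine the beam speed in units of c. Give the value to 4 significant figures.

β = √(1 − 1/γ²) = √(1 − 1/22.3²) = √(0.997989) = 0.9990

β ≈ 0.9990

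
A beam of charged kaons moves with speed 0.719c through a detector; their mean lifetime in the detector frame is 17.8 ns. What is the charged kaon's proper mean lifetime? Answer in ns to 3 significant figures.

γ = 1/√(1 − 0.719²) = 1.4388
Proper time: τ₀ = Δt/γ = 17.8/1.4388 = 12.4 ns

τ₀ ≈ 12.4 ns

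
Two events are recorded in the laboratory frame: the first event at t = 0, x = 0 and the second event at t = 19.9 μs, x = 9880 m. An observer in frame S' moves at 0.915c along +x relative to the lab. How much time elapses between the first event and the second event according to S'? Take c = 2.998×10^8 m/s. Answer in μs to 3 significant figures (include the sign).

γ = 1/√(1 − 0.915²) = 2.4786
Δt' = γ(Δt − vΔx/c²) = 2.4786 × (19.9 μs − 0.915×9880 m / (2.998×10^8 m/s))
= 2.4786 × (-10.254 μs) = -25.4 μs

Δt' ≈ -25.4 μs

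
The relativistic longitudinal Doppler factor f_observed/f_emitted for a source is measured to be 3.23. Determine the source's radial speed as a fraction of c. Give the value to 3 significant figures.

f_obs/f_src = √((1+β)/(1−β)) = 3.23  ⇒  (1+β)/(1−β) = 10.433
β = |1 − D²|/(1 + D²) = |1 − 10.433|/(1 + 10.433) = 0.825

β ≈ 0.825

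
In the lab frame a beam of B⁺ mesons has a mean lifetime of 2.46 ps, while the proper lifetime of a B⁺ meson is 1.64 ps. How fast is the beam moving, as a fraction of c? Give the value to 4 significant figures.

β ≈ 0.7454

γ = Δt/τ₀ = 2.46/1.64 = 1.50000
β = √(1 − 1/γ²) = √(1 − 1/1.50000²) = 0.7454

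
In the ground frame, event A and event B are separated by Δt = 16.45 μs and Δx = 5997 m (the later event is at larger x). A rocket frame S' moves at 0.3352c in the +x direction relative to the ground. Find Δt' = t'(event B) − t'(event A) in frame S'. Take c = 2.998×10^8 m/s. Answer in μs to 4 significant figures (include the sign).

Δt' ≈ 10.34 μs

γ = 1/√(1 − 0.3352²) = 1.06141
Δt' = γ(Δt − vΔx/c²) = 1.06141 × (16.45 μs − 0.3352×5997 m / (2.998×10^8 m/s))
= 1.06141 × (9.74488 μs) = 10.34 μs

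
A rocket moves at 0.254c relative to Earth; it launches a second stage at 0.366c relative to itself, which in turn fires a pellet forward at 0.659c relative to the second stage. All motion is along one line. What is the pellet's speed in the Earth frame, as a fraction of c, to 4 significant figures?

Compose boost 2: (0.366 + 0.254)/(1 + 0.366×0.254) = 0.6200/1.09296 = 0.567265
Compose boost 3: (0.659 + 0.567265)/(1 + 0.659×0.567265) = 1.22626/1.37383 = 0.8926

u ≈ 0.8926c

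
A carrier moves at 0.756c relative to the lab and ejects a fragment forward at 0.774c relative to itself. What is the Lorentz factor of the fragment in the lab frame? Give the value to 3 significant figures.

u_lab = (0.774 + 0.756)/(1 + 0.774×0.756) = 1.530/1.58514 = 0.965212
γ = 1/√(1 − 0.965212²) = 3.82

γ ≈ 3.82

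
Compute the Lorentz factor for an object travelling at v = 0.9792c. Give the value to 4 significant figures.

γ ≈ 4.929

γ = 1/√(1 − β²) = 1/√(1 − 0.9792²) = 1/√(0.0411674) = 4.929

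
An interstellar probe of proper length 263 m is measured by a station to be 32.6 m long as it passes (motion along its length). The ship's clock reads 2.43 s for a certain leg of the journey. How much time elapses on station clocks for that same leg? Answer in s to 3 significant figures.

Length contraction ⇒ γ = L₀/L = 263/32.6 = 8.0675
Time dilation: Δt = γτ₀ = 8.0675 × 2.43 s = 19.6 s

Δt ≈ 19.6 s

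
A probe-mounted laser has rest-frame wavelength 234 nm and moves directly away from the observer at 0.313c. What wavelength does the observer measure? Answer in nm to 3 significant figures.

Relativistic Doppler: λ_obs = λ_src √((1+β)/(1−β))
= 234 × √(1.3130/0.68700) = 234 × 1.3825 = 323 nm

λ_obs ≈ 323 nm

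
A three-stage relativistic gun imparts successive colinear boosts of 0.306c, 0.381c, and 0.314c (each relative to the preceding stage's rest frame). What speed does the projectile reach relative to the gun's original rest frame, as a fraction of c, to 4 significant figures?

u ≈ 0.7788c

Compose boost 2: (0.381 + 0.306)/(1 + 0.381×0.306) = 0.6870/1.11659 = 0.615268
Compose boost 3: (0.314 + 0.615268)/(1 + 0.314×0.615268) = 0.929268/1.19319 = 0.7788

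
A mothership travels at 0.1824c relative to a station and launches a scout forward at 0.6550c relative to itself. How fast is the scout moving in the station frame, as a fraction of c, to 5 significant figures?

u ≈ 0.74803c

Compose boost 2: (0.6550 + 0.1824)/(1 + 0.6550×0.1824) = 0.83740/1.119472 = 0.74803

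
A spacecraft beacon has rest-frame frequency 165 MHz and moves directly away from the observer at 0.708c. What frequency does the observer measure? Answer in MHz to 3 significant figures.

f_obs ≈ 68.2 MHz

Relativistic Doppler: f_obs = f_src √((1−β)/(1+β))
= 165 × √(0.29200/1.7080) = 165 × 0.41347 = 68.2 MHz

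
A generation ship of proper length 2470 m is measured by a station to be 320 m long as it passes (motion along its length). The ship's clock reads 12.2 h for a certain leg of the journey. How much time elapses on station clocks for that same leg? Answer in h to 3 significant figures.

Length contraction ⇒ γ = L₀/L = 2470/320 = 7.7188
Time dilation: Δt = γτ₀ = 7.7188 × 12.2 h = 94.2 h

Δt ≈ 94.2 h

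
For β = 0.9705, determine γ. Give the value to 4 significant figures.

γ = 1/√(1 − β²) = 1/√(1 − 0.9705²) = 1/√(0.0581297) = 4.148

γ ≈ 4.148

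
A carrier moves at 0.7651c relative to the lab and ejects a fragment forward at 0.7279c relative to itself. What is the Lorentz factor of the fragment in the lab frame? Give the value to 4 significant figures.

u_lab = (0.7279 + 0.7651)/(1 + 0.7279×0.7651) = 1.4930/1.556916 = 0.9589469
γ = 1/√(1 − 0.9589469²) = 3.526

γ ≈ 3.526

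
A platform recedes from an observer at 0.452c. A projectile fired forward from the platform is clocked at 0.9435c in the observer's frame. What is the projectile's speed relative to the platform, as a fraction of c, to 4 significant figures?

Inverse velocity addition: u' = (u − v)/(1 − uv/c²)
= (0.9435 − 0.452)/(1 − 0.9435×0.452) = 0.4915/0.573538 = 0.8570

u' ≈ 0.8570c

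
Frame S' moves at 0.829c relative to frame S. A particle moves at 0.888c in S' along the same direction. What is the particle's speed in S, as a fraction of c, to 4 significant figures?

Relativistic velocity addition: u = (u' + v)/(1 + u'v/c²)
= (0.888 + 0.829)/(1 + 0.888×0.829) = 1.717/1.73615 = 0.9890

u ≈ 0.9890c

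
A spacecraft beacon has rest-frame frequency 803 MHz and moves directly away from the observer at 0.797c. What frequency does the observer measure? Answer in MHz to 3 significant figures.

f_obs ≈ 270 MHz

Relativistic Doppler: f_obs = f_src √((1−β)/(1+β))
= 803 × √(0.20300/1.7970) = 803 × 0.33610 = 270 MHz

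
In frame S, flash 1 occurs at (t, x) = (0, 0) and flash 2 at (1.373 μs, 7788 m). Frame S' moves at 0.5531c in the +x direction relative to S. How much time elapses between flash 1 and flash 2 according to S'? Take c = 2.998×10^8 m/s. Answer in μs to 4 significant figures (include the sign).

Δt' ≈ -15.60 μs

γ = 1/√(1 − 0.5531²) = 1.20031
Δt' = γ(Δt − vΔx/c²) = 1.20031 × (1.373 μs − 0.5531×7788 m / (2.998×10^8 m/s))
= 1.20031 × (-12.9951 μs) = -15.60 μs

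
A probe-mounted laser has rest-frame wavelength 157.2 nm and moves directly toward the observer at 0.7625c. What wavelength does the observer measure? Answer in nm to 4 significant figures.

λ_obs ≈ 57.71 nm

Relativistic Doppler: λ_obs = λ_src √((1−β)/(1+β))
= 157.2 × √(0.237500/1.76250) = 157.2 × 0.367086 = 57.71 nm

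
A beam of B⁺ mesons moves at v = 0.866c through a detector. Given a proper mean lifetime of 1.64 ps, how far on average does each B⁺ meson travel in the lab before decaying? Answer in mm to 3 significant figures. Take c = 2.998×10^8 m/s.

d ≈ 0.852 mm

γ = 1/√(1 − 0.866²) = 1.9998
Dilated lifetime: Δt = γτ₀ = 1.9998 × 1.64 ps = 3.2797 ps
d = vΔt = 0.866c × 3.2797 ps = 2.5963×10^8 m/s × 3.2797×10^-12 s = 0.852 mm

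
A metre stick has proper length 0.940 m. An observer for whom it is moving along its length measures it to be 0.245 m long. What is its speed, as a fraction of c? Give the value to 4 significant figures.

γ = L₀/L = 0.940/0.245 = 3.83673
β = √(1 − 1/γ²) = 0.9654

β ≈ 0.9654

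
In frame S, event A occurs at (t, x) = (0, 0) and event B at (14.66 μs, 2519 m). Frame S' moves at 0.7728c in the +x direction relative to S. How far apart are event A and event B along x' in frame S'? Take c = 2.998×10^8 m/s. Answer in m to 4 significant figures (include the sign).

γ = 1/√(1 − 0.7728²) = 1.57567
Δx' = γ(Δx − vΔt) = 1.57567 × (2519 m − 0.7728×(2.998×10^8 m/s)×14.66×10^-6 s)
= 1.57567 × (-877.509 m) = -1383 m

Δx' ≈ -1383 m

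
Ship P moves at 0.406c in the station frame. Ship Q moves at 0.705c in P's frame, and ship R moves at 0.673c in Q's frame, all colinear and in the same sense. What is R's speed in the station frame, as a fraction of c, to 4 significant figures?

u ≈ 0.9718c

Compose boost 2: (0.705 + 0.406)/(1 + 0.705×0.406) = 1.111/1.28623 = 0.863765
Compose boost 3: (0.673 + 0.863765)/(1 + 0.673×0.863765) = 1.53676/1.58131 = 0.9718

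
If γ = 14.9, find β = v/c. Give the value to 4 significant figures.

β ≈ 0.9977

β = √(1 − 1/γ²) = √(1 − 1/14.9²) = √(0.995496) = 0.9977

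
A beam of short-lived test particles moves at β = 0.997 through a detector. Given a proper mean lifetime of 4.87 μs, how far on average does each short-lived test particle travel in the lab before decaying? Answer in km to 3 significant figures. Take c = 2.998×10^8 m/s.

d ≈ 18.8 km

γ = 1/√(1 − 0.997²) = 12.920
Dilated lifetime: Δt = γτ₀ = 12.920 × 4.87 μs = 62.919 μs
d = vΔt = 0.997c × 62.919 μs = 2.9890×10^8 m/s × 6.2919×10^-5 s = 18.8 km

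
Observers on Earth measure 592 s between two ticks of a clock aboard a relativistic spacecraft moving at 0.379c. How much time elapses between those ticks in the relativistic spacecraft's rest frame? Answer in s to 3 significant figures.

τ₀ ≈ 548 s

γ = 1/√(1 − 0.379²) = 1.0806
Proper time: τ₀ = Δt/γ = 592/1.0806 = 548 s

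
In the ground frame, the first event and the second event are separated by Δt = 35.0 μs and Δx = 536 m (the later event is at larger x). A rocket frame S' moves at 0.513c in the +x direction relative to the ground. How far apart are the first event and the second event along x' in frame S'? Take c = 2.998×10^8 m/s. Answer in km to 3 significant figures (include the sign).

Δx' ≈ -5.65 km

γ = 1/√(1 − 0.513²) = 1.1650
Δx' = γ(Δx − vΔt) = 1.1650 × (536 m − 0.513×(2.998×10^8 m/s)×35.0×10^-6 s)
= 1.1650 × (-4846.9 m) = -5.65 km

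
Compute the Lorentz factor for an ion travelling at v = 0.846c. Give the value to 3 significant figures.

γ = 1/√(1 − β²) = 1/√(1 − 0.846²) = 1/√(0.28428) = 1.88

γ ≈ 1.88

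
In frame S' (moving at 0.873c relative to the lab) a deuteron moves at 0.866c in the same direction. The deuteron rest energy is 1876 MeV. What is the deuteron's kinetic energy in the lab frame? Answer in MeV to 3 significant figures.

K ≈ 11600 MeV

u_lab = (0.866 + 0.873)/(1 + 0.866×0.873) = 0.990309
γ = 1/√(1 − 0.990309²) = 7.2003
K = (γ − 1)m₀c² = (7.2003 − 1) × 1876 = 6.2003 × 1876 = 11600 MeV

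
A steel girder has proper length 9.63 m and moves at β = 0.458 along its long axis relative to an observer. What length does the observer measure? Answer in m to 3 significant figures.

L ≈ 8.56 m

γ = 1/√(1 − 0.458²) = 1.1249
Length contraction: L = L₀/γ = 9.63/1.1249 = 8.56 m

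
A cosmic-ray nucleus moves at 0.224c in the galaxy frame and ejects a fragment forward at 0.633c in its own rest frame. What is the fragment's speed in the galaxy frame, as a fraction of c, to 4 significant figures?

u ≈ 0.7506c

Compose boost 2: (0.633 + 0.224)/(1 + 0.633×0.224) = 0.8570/1.14179 = 0.7506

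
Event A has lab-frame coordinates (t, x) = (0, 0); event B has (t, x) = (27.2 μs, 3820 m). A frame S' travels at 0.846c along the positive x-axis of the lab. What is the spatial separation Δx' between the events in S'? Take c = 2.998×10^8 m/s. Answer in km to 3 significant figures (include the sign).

Δx' ≈ -5.77 km

γ = 1/√(1 − 0.846²) = 1.8755
Δx' = γ(Δx − vΔt) = 1.8755 × (3820 m − 0.846×(2.998×10^8 m/s)×27.2×10^-6 s)
= 1.8755 × (-3078.8 m) = -5.77 km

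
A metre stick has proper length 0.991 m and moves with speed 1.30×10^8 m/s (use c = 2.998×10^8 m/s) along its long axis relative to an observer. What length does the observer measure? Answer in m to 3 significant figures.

β = v/c = 1.30×10^8 / 2.998×10^8 = 0.43362
γ = 1/√(1 − 0.43362²) = 1.1098
Length contraction: L = L₀/γ = 0.991/1.1098 = 0.893 m

L ≈ 0.893 m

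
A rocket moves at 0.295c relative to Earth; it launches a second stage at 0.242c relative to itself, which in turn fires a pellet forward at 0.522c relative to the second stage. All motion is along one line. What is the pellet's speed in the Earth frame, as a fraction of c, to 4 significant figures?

u ≈ 0.8110c

Compose boost 2: (0.242 + 0.295)/(1 + 0.242×0.295) = 0.5370/1.07139 = 0.501218
Compose boost 3: (0.522 + 0.501218)/(1 + 0.522×0.501218) = 1.02322/1.26164 = 0.8110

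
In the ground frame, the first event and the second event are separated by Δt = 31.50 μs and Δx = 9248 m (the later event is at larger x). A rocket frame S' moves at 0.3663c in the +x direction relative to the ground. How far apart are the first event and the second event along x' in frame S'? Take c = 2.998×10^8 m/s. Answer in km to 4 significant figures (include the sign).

Δx' ≈ 6.221 km

γ = 1/√(1 − 0.3663²) = 1.07469
Δx' = γ(Δx − vΔt) = 1.07469 × (9248 m − 0.3663×(2.998×10^8 m/s)×31.50×10^-6 s)
= 1.07469 × (5788.77 m) = 6.221 km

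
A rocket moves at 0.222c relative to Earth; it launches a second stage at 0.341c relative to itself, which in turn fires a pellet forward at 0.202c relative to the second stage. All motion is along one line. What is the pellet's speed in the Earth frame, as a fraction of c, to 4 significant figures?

Compose boost 2: (0.341 + 0.222)/(1 + 0.341×0.222) = 0.5630/1.07570 = 0.523379
Compose boost 3: (0.202 + 0.523379)/(1 + 0.202×0.523379) = 0.725379/1.10572 = 0.6560

u ≈ 0.6560c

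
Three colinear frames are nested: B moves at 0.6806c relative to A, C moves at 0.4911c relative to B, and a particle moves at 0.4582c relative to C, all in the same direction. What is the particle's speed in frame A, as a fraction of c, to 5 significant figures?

Compose boost 2: (0.4911 + 0.6806)/(1 + 0.4911×0.6806) = 1.1717/1.334243 = 0.8781761
Compose boost 3: (0.4582 + 0.8781761)/(1 + 0.4582×0.8781761) = 1.336376/1.402380 = 0.95293

u ≈ 0.95293c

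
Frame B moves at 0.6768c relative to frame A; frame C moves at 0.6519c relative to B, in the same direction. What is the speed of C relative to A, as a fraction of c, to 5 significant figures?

Compose boost 2: (0.6519 + 0.6768)/(1 + 0.6519×0.6768) = 1.3287/1.441206 = 0.92194

u ≈ 0.92194c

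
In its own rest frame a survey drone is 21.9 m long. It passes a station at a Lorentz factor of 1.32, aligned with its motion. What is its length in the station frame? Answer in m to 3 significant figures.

γ = 1.32 (given)
Length contraction: L = L₀/γ = 21.9/1.32 = 16.6 m

L ≈ 16.6 m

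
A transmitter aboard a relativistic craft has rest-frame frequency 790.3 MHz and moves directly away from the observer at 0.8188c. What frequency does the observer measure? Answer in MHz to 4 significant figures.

Relativistic Doppler: f_obs = f_src √((1−β)/(1+β))
= 790.3 × √(0.181200/1.81880) = 790.3 × 0.315636 = 249.4 MHz

f_obs ≈ 249.4 MHz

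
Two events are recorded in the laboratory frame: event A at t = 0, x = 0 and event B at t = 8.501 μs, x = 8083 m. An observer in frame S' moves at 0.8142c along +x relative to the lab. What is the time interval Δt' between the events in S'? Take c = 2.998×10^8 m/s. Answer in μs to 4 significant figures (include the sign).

γ = 1/√(1 − 0.8142²) = 1.72240
Δt' = γ(Δt − vΔx/c²) = 1.72240 × (8.501 μs − 0.8142×8083 m / (2.998×10^8 m/s))
= 1.72240 × (-13.4509 μs) = -23.17 μs

Δt' ≈ -23.17 μs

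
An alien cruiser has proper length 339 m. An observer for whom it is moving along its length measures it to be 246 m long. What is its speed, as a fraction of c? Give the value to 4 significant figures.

β ≈ 0.6880

γ = L₀/L = 339/246 = 1.37805
β = √(1 − 1/γ²) = 0.6880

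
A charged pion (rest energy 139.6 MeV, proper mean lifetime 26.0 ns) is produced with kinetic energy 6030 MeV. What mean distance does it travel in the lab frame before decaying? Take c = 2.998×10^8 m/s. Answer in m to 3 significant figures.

d ≈ 344 m

γ = 1 + K/(m₀c²) = 1 + 6030/139.6 = 44.195
β = √(1 − 1/γ²) = 0.99974
Dilated lifetime: γτ₀ = 44.195 × 26.0 ns = 1149.1 ns
d = βc·γτ₀ = 0.99974 × (2.998×10^8 m/s) × 1.1491×10^-6 s = 344 m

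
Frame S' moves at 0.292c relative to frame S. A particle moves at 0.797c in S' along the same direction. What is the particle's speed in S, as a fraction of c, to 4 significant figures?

u ≈ 0.8834c

Relativistic velocity addition: u = (u' + v)/(1 + u'v/c²)
= (0.797 + 0.292)/(1 + 0.797×0.292) = 1.089/1.23272 = 0.8834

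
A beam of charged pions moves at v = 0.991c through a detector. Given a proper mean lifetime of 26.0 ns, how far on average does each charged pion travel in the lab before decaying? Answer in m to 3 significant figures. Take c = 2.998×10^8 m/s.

γ = 1/√(1 − 0.991²) = 7.4704
Dilated lifetime: Δt = γτ₀ = 7.4704 × 26.0 ns = 194.23 ns
d = vΔt = 0.991c × 194.23 ns = 2.9710×10^8 m/s × 1.9423×10^-7 s = 57.7 m

d ≈ 57.7 m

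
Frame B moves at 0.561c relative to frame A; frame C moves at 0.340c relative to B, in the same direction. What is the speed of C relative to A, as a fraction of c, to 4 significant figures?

u ≈ 0.7567c

Compose boost 2: (0.340 + 0.561)/(1 + 0.340×0.561) = 0.9010/1.19074 = 0.7567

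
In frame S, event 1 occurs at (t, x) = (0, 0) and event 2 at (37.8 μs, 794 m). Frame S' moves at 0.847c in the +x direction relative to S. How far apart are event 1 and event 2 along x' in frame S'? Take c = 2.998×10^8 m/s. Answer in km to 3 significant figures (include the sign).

Δx' ≈ -16.6 km

γ = 1/√(1 − 0.847²) = 1.8811
Δx' = γ(Δx − vΔt) = 1.8811 × (794 m − 0.847×(2.998×10^8 m/s)×37.8×10^-6 s)
= 1.8811 × (-8804.6 m) = -16.6 km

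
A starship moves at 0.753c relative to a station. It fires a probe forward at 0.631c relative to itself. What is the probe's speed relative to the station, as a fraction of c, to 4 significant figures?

u ≈ 0.9382c

Relativistic velocity addition: u = (u' + v)/(1 + u'v/c²)
= (0.631 + 0.753)/(1 + 0.631×0.753) = 1.384/1.47514 = 0.9382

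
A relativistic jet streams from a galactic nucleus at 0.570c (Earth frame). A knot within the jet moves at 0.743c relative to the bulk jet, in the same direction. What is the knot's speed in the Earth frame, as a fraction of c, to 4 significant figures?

u ≈ 0.9224c

Relativistic velocity addition: u = (u' + v)/(1 + u'v/c²)
= (0.743 + 0.570)/(1 + 0.743×0.570) = 1.313/1.42351 = 0.9224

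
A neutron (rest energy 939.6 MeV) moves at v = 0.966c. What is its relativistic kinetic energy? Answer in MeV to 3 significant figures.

γ = 1/√(1 − 0.966²) = 3.8678
K = (γ − 1)m₀c² = (3.8678 − 1) × 939.6 MeV = 2.8678 × 939.6 MeV = 2690 MeV

K ≈ 2690 MeV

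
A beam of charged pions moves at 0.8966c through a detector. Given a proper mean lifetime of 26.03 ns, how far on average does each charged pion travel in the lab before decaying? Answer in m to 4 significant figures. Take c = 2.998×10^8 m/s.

γ = 1/√(1 − 0.8966²) = 2.25815
Dilated lifetime: Δt = γτ₀ = 2.25815 × 26.03 ns = 58.7795 ns
d = vΔt = 0.8966c × 58.7795 ns = 2.68801×10^8 m/s × 5.87795×10^-8 s = 15.80 m

d ≈ 15.80 m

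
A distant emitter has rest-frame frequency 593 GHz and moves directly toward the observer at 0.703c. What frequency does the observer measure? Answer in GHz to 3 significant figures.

f_obs ≈ 1420 GHz

Relativistic Doppler: f_obs = f_src √((1+β)/(1−β))
= 593 × √(1.7030/0.29700) = 593 × 2.3946 = 1420 GHz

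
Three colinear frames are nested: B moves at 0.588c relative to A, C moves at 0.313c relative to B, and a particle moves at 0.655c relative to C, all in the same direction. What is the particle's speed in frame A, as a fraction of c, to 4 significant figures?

Compose boost 2: (0.313 + 0.588)/(1 + 0.313×0.588) = 0.9010/1.18404 = 0.760951
Compose boost 3: (0.655 + 0.760951)/(1 + 0.655×0.760951) = 1.41595/1.49842 = 0.9450

u ≈ 0.9450c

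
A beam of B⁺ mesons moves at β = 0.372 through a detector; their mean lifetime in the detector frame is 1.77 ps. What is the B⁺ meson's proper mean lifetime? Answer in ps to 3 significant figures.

τ₀ ≈ 1.64 ps

γ = 1/√(1 − 0.372²) = 1.0773
Proper time: τ₀ = Δt/γ = 1.77/1.0773 = 1.64 ps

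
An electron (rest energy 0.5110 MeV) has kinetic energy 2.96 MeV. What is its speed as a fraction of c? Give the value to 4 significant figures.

β ≈ 0.9891

γ = 1 + K/(m₀c²) = 1 + 2.96/0.5110 = 6.79256
β = √(1 − 1/γ²) = 0.9891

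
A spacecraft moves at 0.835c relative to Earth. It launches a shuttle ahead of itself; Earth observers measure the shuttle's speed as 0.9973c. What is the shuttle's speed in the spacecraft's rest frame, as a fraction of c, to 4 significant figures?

Inverse velocity addition: u' = (u − v)/(1 − uv/c²)
= (0.9973 − 0.835)/(1 − 0.9973×0.835) = 0.1623/0.167255 = 0.9704

u' ≈ 0.9704c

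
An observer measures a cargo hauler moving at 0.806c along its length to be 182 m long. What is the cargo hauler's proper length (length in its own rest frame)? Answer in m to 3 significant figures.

L₀ ≈ 307 m

γ = 1/√(1 − 0.806²) = 1.6894
L₀ = γL = 1.6894 × 182 = 307 m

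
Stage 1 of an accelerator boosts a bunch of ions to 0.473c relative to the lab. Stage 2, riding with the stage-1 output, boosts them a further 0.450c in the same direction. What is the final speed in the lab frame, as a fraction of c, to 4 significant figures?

u ≈ 0.7610c

Compose boost 2: (0.450 + 0.473)/(1 + 0.450×0.473) = 0.9230/1.21285 = 0.7610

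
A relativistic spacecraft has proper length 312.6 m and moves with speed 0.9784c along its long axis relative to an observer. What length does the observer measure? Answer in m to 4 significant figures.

γ = 1/√(1 − 0.9784²) = 4.83745
Length contraction: L = L₀/γ = 312.6/4.83745 = 64.62 m

L ≈ 64.62 m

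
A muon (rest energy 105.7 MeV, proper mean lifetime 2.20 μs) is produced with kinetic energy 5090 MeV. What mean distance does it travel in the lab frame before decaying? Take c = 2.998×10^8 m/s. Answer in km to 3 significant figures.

γ = 1 + K/(m₀c²) = 1 + 5090/105.7 = 49.155
β = √(1 − 1/γ²) = 0.99979
Dilated lifetime: γτ₀ = 49.155 × 2.20 μs = 108.14 μs
d = βc·γτ₀ = 0.99979 × (2.998×10^8 m/s) × 0.00010814 s = 32.4 km

d ≈ 32.4 km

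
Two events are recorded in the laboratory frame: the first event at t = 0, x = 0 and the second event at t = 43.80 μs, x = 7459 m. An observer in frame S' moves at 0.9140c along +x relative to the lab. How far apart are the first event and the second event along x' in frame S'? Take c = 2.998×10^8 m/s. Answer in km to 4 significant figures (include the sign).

γ = 1/√(1 − 0.9140²) = 2.46479
Δx' = γ(Δx − vΔt) = 2.46479 × (7459 m − 0.9140×(2.998×10^8 m/s)×43.80×10^-6 s)
= 2.46479 × (-4542.95 m) = -11.20 km

Δx' ≈ -11.20 km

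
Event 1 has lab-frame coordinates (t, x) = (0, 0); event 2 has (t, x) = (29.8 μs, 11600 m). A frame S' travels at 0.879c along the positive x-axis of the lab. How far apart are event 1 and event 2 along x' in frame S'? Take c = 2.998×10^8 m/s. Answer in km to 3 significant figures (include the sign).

Δx' ≈ 7.86 km

γ = 1/√(1 − 0.879²) = 2.0972
Δx' = γ(Δx − vΔt) = 2.0972 × (11600 m − 0.879×(2.998×10^8 m/s)×29.8×10^-6 s)
= 2.0972 × (3747.0 m) = 7.86 km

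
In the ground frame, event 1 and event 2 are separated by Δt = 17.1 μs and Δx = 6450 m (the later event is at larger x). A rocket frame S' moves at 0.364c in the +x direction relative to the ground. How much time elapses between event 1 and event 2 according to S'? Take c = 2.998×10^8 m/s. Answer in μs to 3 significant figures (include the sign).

Δt' ≈ 9.95 μs

γ = 1/√(1 − 0.364²) = 1.0737
Δt' = γ(Δt − vΔx/c²) = 1.0737 × (17.1 μs − 0.364×6450 m / (2.998×10^8 m/s))
= 1.0737 × (9.2688 μs) = 9.95 μs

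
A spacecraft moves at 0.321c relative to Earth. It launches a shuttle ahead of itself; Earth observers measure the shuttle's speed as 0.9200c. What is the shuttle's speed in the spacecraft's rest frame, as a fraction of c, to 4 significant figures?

Inverse velocity addition: u' = (u − v)/(1 − uv/c²)
= (0.9200 − 0.321)/(1 − 0.9200×0.321) = 0.5990/0.704680 = 0.8500

u' ≈ 0.8500c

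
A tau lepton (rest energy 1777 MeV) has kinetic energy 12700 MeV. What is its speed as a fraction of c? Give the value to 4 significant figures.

β ≈ 0.9924

γ = 1 + K/(m₀c²) = 1 + 12700/1777 = 8.14688
β = √(1 − 1/γ²) = 0.9924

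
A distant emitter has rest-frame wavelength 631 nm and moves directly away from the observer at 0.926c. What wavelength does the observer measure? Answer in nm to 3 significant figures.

Relativistic Doppler: λ_obs = λ_src √((1+β)/(1−β))
= 631 × √(1.9260/0.074000) = 631 × 5.1017 = 3220 nm

λ_obs ≈ 3220 nm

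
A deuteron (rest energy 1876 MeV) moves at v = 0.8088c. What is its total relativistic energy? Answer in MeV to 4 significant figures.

E ≈ 3190 MeV

γ = 1/√(1 − 0.8088²) = 1.70044
E = γm₀c² = 1.70044 × 1876 MeV = 3190 MeV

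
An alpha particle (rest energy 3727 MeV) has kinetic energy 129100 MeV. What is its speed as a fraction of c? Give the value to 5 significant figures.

γ = 1 + K/(m₀c²) = 1 + 129100/3727 = 35.63912
β = √(1 − 1/γ²) = 0.99961

β ≈ 0.99961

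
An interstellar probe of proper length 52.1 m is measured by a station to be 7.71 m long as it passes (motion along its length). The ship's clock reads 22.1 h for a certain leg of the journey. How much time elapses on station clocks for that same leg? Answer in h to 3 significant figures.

Length contraction ⇒ γ = L₀/L = 52.1/7.71 = 6.7575
Time dilation: Δt = γτ₀ = 6.7575 × 22.1 h = 149 h

Δt ≈ 149 h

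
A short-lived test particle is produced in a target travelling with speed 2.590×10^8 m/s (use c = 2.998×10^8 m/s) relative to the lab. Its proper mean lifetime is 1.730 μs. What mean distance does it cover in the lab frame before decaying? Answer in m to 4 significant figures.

d ≈ 889.7 m

β = v/c = 2.590×10^8 / 2.998×10^8 = 0.863909
γ = 1/√(1 − 0.863909²) = 1.98552
Dilated lifetime: Δt = γτ₀ = 1.98552 × 1.730 μs = 3.43494 μs
d = vΔt = 0.863909c × 3.43494 μs = 2.59000×10^8 m/s × 3.43494×10^-6 s = 889.7 m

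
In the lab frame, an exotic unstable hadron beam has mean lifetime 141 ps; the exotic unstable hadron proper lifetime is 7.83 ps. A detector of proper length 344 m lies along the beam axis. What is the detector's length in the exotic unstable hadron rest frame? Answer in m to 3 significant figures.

Time dilation ⇒ γ = Δt/τ₀ = 141/7.83 = 18.008
Length contraction: L = L₀/γ = 344/18.008 = 19.1 m

L ≈ 19.1 m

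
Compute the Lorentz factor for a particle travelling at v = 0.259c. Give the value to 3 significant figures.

γ = 1/√(1 − β²) = 1/√(1 − 0.259²) = 1/√(0.93292) = 1.04

γ ≈ 1.04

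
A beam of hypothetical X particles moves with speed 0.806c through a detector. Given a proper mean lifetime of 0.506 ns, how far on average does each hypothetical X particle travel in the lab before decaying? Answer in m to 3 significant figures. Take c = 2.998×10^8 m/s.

γ = 1/√(1 − 0.806²) = 1.6894
Dilated lifetime: Δt = γτ₀ = 1.6894 × 0.506 ns = 0.85485 ns
d = vΔt = 0.806c × 0.85485 ns = 2.4164×10^8 m/s × 8.5485×10^-10 s = 0.207 m

d ≈ 0.207 m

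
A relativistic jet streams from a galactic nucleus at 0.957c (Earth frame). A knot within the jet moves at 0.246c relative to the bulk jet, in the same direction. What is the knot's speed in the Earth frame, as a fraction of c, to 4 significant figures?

Relativistic velocity addition: u = (u' + v)/(1 + u'v/c²)
= (0.246 + 0.957)/(1 + 0.246×0.957) = 1.203/1.23542 = 0.9738

u ≈ 0.9738c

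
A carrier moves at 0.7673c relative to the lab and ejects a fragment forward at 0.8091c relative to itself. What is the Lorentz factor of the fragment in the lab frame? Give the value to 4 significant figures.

u_lab = (0.8091 + 0.7673)/(1 + 0.8091×0.7673) = 1.5764/1.620822 = 0.9725927
γ = 1/√(1 − 0.9725927²) = 4.301

γ ≈ 4.301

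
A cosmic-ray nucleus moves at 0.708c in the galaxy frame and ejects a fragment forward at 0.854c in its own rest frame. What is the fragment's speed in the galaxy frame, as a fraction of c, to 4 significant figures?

Compose boost 2: (0.854 + 0.708)/(1 + 0.854×0.708) = 1.562/1.60463 = 0.9734

u ≈ 0.9734c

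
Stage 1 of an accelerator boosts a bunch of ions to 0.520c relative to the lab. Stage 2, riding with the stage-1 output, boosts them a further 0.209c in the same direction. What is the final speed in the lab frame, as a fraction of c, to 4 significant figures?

Compose boost 2: (0.209 + 0.520)/(1 + 0.209×0.520) = 0.7290/1.10868 = 0.6575

u ≈ 0.6575c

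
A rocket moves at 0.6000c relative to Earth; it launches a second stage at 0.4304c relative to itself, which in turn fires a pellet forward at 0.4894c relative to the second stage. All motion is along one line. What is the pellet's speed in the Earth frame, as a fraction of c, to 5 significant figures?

Compose boost 2: (0.4304 + 0.6000)/(1 + 0.4304×0.6000) = 1.0304/1.258240 = 0.8189217
Compose boost 3: (0.4894 + 0.8189217)/(1 + 0.4894×0.8189217) = 1.308322/1.400780 = 0.93399

u ≈ 0.93399c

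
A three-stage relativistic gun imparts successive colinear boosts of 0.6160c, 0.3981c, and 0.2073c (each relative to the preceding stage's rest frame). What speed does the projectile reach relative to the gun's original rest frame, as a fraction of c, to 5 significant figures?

Compose boost 2: (0.3981 + 0.6160)/(1 + 0.3981×0.6160) = 1.0141/1.245230 = 0.8143880
Compose boost 3: (0.2073 + 0.8143880)/(1 + 0.2073×0.8143880) = 1.021688/1.168823 = 0.87412

u ≈ 0.87412c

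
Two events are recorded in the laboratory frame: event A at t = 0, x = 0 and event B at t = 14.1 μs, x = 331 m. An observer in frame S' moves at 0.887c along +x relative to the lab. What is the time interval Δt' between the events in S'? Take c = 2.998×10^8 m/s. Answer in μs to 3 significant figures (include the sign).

Δt' ≈ 28.4 μs

γ = 1/√(1 − 0.887²) = 2.1656
Δt' = γ(Δt − vΔx/c²) = 2.1656 × (14.1 μs − 0.887×331 m / (2.998×10^8 m/s))
= 2.1656 × (13.121 μs) = 28.4 μs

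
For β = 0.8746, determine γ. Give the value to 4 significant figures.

γ ≈ 2.063

γ = 1/√(1 − β²) = 1/√(1 − 0.8746²) = 1/√(0.235075) = 2.063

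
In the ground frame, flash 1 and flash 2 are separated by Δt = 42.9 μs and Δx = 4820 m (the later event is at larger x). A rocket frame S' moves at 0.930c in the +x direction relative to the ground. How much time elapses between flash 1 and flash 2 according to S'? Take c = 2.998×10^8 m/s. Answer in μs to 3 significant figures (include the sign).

Δt' ≈ 76.0 μs

γ = 1/√(1 − 0.930²) = 2.7206
Δt' = γ(Δt − vΔx/c²) = 2.7206 × (42.9 μs − 0.930×4820 m / (2.998×10^8 m/s))
= 2.7206 × (27.948 μs) = 76.0 μs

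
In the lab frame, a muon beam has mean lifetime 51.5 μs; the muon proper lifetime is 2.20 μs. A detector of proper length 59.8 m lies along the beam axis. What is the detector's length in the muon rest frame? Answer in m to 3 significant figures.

L ≈ 2.55 m

Time dilation ⇒ γ = Δt/τ₀ = 51.5/2.20 = 23.409
Length contraction: L = L₀/γ = 59.8/23.409 = 2.55 m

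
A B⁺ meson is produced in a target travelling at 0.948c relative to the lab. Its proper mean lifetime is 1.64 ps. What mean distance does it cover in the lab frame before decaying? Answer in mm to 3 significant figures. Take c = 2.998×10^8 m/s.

γ = 1/√(1 − 0.948²) = 3.1420
Dilated lifetime: Δt = γτ₀ = 3.1420 × 1.64 ps = 5.1529 ps
d = vΔt = 0.948c × 5.1529 ps = 2.8421×10^8 m/s × 5.1529×10^-12 s = 1.46 mm

d ≈ 1.46 mm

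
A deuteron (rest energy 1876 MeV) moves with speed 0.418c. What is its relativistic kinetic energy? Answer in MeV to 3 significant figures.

γ = 1/√(1 − 0.418²) = 1.1008
K = (γ − 1)m₀c² = (1.1008 − 1) × 1876 MeV = 0.10078 × 1876 MeV = 189 MeV

K ≈ 189 MeV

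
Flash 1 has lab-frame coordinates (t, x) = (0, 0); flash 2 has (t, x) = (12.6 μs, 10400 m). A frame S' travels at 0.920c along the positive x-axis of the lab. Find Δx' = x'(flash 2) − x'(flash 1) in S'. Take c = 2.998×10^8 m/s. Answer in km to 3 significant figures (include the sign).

γ = 1/√(1 − 0.920²) = 2.5516
Δx' = γ(Δx − vΔt) = 2.5516 × (10400 m − 0.920×(2.998×10^8 m/s)×12.6×10^-6 s)
= 2.5516 × (6924.7 m) = 17.7 km

Δx' ≈ 17.7 km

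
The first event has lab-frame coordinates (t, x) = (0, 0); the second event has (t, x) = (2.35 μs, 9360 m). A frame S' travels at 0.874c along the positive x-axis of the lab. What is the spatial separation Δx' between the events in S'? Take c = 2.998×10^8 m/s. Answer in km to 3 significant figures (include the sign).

γ = 1/√(1 − 0.874²) = 2.0579
Δx' = γ(Δx − vΔt) = 2.0579 × (9360 m − 0.874×(2.998×10^8 m/s)×2.35×10^-6 s)
= 2.0579 × (8744.2 m) = 18.0 km

Δx' ≈ 18.0 km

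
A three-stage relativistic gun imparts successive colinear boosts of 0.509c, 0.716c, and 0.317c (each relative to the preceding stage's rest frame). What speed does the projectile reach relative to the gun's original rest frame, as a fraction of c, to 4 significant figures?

Compose boost 2: (0.716 + 0.509)/(1 + 0.716×0.509) = 1.225/1.36444 = 0.897802
Compose boost 3: (0.317 + 0.897802)/(1 + 0.317×0.897802) = 1.21480/1.28460 = 0.9457

u ≈ 0.9457c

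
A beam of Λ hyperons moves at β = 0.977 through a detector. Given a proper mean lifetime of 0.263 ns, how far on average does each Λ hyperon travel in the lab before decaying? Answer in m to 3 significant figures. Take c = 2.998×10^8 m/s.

d ≈ 0.361 m

γ = 1/√(1 − 0.977²) = 4.6896
Dilated lifetime: Δt = γτ₀ = 4.6896 × 0.263 ns = 1.2334 ns
d = vΔt = 0.977c × 1.2334 ns = 2.9290×10^8 m/s × 1.2334×10^-9 s = 0.361 m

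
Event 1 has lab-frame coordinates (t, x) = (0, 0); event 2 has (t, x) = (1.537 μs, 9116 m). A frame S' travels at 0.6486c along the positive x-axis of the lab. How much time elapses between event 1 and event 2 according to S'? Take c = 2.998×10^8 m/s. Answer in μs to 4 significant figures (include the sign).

γ = 1/√(1 − 0.6486²) = 1.31384
Δt' = γ(Δt − vΔx/c²) = 1.31384 × (1.537 μs − 0.6486×9116 m / (2.998×10^8 m/s))
= 1.31384 × (-18.1849 μs) = -23.89 μs

Δt' ≈ -23.89 μs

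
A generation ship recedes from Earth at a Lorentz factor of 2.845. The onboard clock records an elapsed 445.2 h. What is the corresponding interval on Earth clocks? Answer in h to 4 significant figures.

Δt ≈ 1267 h

γ = 2.845 (given)
Time dilation: Δt = γτ₀ = 2.845 × 445.2 h = 1267 h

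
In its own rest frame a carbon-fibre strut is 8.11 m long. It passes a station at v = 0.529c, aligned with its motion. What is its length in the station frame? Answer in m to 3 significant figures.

γ = 1/√(1 − 0.529²) = 1.1784
Length contraction: L = L₀/γ = 8.11/1.1784 = 6.88 m

L ≈ 6.88 m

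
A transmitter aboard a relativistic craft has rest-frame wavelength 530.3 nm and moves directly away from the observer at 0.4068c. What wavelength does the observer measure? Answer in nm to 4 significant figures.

Relativistic Doppler: λ_obs = λ_src √((1+β)/(1−β))
= 530.3 × √(1.40680/0.593200) = 530.3 × 1.53998 = 816.7 nm

λ_obs ≈ 816.7 nm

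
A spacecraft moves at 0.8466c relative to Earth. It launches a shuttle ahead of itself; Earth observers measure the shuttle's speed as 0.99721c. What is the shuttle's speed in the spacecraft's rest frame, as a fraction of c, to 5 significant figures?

u' ≈ 0.96692c

Inverse velocity addition: u' = (u − v)/(1 − uv/c²)
= (0.99721 − 0.8466)/(1 − 0.99721×0.8466) = 0.15061/0.1557620 = 0.96692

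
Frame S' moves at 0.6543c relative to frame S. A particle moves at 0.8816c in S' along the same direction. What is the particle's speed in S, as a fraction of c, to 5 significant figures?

Relativistic velocity addition: u = (u' + v)/(1 + u'v/c²)
= (0.8816 + 0.6543)/(1 + 0.8816×0.6543) = 1.5359/1.576831 = 0.97404

u ≈ 0.97404c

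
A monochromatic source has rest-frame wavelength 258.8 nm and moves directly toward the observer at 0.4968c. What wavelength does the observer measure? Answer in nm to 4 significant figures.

Relativistic Doppler: λ_obs = λ_src √((1−β)/(1+β))
= 258.8 × √(0.503200/1.49680) = 258.8 × 0.579814 = 150.1 nm

λ_obs ≈ 150.1 nm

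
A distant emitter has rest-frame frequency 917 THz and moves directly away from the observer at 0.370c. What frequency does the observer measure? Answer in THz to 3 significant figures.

Relativistic Doppler: f_obs = f_src √((1−β)/(1+β))
= 917 × √(0.63000/1.3700) = 917 × 0.67813 = 622 THz

f_obs ≈ 622 THz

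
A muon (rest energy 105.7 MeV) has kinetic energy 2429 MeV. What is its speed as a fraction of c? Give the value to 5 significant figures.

β ≈ 0.99913

γ = 1 + K/(m₀c²) = 1 + 2429/105.7 = 23.98013
β = √(1 − 1/γ²) = 0.99913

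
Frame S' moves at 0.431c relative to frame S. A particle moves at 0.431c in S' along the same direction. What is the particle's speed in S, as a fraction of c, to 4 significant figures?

u ≈ 0.7270c

Relativistic velocity addition: u = (u' + v)/(1 + u'v/c²)
= (0.431 + 0.431)/(1 + 0.431×0.431) = 0.8620/1.18576 = 0.7270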